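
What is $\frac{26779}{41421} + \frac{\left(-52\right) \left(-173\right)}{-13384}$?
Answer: $- \frac{3553295}{138594666} \approx -0.025638$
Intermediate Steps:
$\frac{26779}{41421} + \frac{\left(-52\right) \left(-173\right)}{-13384} = 26779 \cdot \frac{1}{41421} + 8996 \left(- \frac{1}{13384}\right) = \frac{26779}{41421} - \frac{2249}{3346} = - \frac{3553295}{138594666}$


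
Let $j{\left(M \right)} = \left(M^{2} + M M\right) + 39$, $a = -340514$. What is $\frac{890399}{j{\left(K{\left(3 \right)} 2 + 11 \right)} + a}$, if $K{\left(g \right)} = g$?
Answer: $- \frac{890399}{339897} \approx -2.6196$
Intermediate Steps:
$j{\left(M \right)} = 39 + 2 M^{2}$ ($j{\left(M \right)} = \left(M^{2} + M^{2}\right) + 39 = 2 M^{2} + 39 = 39 + 2 M^{2}$)
$\frac{890399}{j{\left(K{\left(3 \right)} 2 + 11 \right)} + a} = \frac{890399}{\left(39 + 2 \left(3 \cdot 2 + 11\right)^{2}\right) - 340514} = \frac{890399}{\left(39 + 2 \left(6 + 11\right)^{2}\right) - 340514} = \frac{890399}{\left(39 + 2 \cdot 17^{2}\right) - 340514} = \frac{890399}{\left(39 + 2 \cdot 289\right) - 340514} = \frac{890399}{\left(39 + 578\right) - 340514} = \frac{890399}{617 - 340514} = \frac{890399}{-339897} = 890399 \left(- \frac{1}{339897}\right) = - \frac{890399}{339897}$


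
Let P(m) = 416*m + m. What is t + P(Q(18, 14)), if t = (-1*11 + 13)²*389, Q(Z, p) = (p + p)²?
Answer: 328484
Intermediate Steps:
Q(Z, p) = 4*p² (Q(Z, p) = (2*p)² = 4*p²)
P(m) = 417*m
t = 1556 (t = (-11 + 13)²*389 = 2²*389 = 4*389 = 1556)
t + P(Q(18, 14)) = 1556 + 417*(4*14²) = 1556 + 417*(4*196) = 1556 + 417*784 = 1556 + 326928 = 328484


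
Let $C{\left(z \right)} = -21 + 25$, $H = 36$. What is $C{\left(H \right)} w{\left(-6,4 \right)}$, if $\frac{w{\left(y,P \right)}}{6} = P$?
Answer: $96$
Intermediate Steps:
$C{\left(z \right)} = 4$
$w{\left(y,P \right)} = 6 P$
$C{\left(H \right)} w{\left(-6,4 \right)} = 4 \cdot 6 \cdot 4 = 4 \cdot 24 = 96$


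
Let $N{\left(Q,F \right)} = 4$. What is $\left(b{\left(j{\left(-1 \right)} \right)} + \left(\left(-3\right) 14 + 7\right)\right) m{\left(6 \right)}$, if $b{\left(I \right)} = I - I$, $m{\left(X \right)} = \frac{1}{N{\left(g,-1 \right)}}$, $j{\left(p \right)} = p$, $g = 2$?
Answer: $- \frac{35}{4} \approx -8.75$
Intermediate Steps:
$m{\left(X \right)} = \frac{1}{4}$
$b{\left(I \right)} = 0$
$\left(b{\left(j{\left(-1 \right)} \right)} + \left(\left(-3\right) 14 + 7\right)\right) m{\left(6 \right)} = \left(0 + \left(\left(-3\right) 14 + 7\right)\right) \frac{1}{4} = \left(0 + \left(-42 + 7\right)\right) \frac{1}{4} = \left(0 - 35\right) \frac{1}{4} = \left(-35\right) \frac{1}{4} = - \frac{35}{4}$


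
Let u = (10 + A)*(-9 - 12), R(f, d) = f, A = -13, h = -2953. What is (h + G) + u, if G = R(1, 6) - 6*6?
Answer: -2925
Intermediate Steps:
u = 63 (u = (10 - 13)*(-9 - 12) = -3*(-21) = 63)
G = -35 (G = 1 - 6*6 = 1 - 36 = -35)
(h + G) + u = (-2953 - 35) + 63 = -2988 + 63 = -2925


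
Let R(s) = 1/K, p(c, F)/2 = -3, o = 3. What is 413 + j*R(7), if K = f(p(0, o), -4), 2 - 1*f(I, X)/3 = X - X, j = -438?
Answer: 340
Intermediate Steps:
p(c, F) = -6 (p(c, F) = 2*(-3) = -6)
f(I, X) = 6 (f(I, X) = 6 - 3*(X - X) = 6 - 3*0 = 6 + 0 = 6)
K = 6
R(s) = ⅙ (R(s) = 1/6 = ⅙)
413 + j*R(7) = 413 - 438*⅙ = 413 - 73 = 340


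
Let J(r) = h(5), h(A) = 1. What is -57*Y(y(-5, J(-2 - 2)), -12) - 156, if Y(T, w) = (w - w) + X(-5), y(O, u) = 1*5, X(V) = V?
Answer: 129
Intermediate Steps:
J(r) = 1
y(O, u) = 5
Y(T, w) = -5 (Y(T, w) = (w - w) - 5 = 0 - 5 = -5)
-57*Y(y(-5, J(-2 - 2)), -12) - 156 = -57*(-5) - 156 = 285 - 156 = 129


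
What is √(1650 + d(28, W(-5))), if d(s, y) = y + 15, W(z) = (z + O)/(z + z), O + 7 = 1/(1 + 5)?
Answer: √1499565/30 ≈ 40.819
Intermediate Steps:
O = -41/6 (O = -7 + 1/(1 + 5) = -7 + 1/6 = -7 + ⅙ = -41/6 ≈ -6.8333)
W(z) = (-41/6 + z)/(2*z) (W(z) = (z - 41/6)/(z + z) = (-41/6 + z)/((2*z)) = (-41/6 + z)*(1/(2*z)) = (-41/6 + z)/(2*z))
d(s, y) = 15 + y
√(1650 + d(28, W(-5))) = √(1650 + (15 + (1/12)*(-41 + 6*(-5))/(-5))) = √(1650 + (15 + (1/12)*(-⅕)*(-41 - 30))) = √(1650 + (15 + (1/12)*(-⅕)*(-71))) = √(1650 + (15 + 71/60)) = √(1650 + 971/60) = √(99971/60) = √1499565/30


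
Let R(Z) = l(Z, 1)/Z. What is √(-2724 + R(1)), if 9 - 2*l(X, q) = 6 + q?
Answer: I*√2723 ≈ 52.182*I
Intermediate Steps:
l(X, q) = 3/2 - q/2 (l(X, q) = 9/2 - (6 + q)/2 = 9/2 + (-3 - q/2) = 3/2 - q/2)
R(Z) = 1/Z (R(Z) = (3/2 - ½*1)/Z = (3/2 - ½)/Z = 1/Z)
√(-2724 + R(1)) = √(-2724 + 1/1) = √(-2724 + 1) = √(-2723) = I*√2723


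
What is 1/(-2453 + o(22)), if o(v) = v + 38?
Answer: -1/2393 ≈ -0.00041789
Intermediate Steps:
o(v) = 38 + v
1/(-2453 + o(22)) = 1/(-2453 + (38 + 22)) = 1/(-2453 + 60) = 1/(-2393) = -1/2393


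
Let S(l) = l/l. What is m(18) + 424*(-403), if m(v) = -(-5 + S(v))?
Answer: -170868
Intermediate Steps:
S(l) = 1
m(v) = 4 (m(v) = -(-5 + 1) = -1*(-4) = 4)
m(18) + 424*(-403) = 4 + 424*(-403) = 4 - 170872 = -170868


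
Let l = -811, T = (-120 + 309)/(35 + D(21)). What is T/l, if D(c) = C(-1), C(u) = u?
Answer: -189/27574 ≈ -0.0068543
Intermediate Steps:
D(c) = -1
T = 189/34 (T = (-120 + 309)/(35 - 1) = 189/34 ≈ 5.5588)
T/l = (189/34)/(-811) = (189/34)*(-1/811) = -189/27574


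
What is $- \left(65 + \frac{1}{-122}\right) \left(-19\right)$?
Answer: $\frac{150651}{122} \approx 1234.8$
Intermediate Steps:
$- \left(65 + \frac{1}{-122}\right) \left(-19\right) = - \left(65 - \frac{1}{122}\right) \left(-19\right) = - \frac{7929 \left(-19\right)}{122} = \left(-1\right) \left(- \frac{150651}{122}\right) = \frac{150651}{122}$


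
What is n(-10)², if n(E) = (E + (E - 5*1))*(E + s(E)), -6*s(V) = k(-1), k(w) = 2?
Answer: 600625/9 ≈ 66736.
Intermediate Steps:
s(V) = -⅓ (s(V) = -⅙*2 = -⅓)
n(E) = (-5 + 2*E)*(-⅓ + E) (n(E) = (E + (E - 5*1))*(E - ⅓) = (E + (E - 5))*(-⅓ + E) = (E + (-5 + E))*(-⅓ + E) = (-5 + 2*E)*(-⅓ + E))
n(-10)² = (5/3 + 2*(-10)² - 17/3*(-10))² = (5/3 + 2*100 + 170/3)² = (5/3 + 200 + 170/3)² = (775/3)² = 600625/9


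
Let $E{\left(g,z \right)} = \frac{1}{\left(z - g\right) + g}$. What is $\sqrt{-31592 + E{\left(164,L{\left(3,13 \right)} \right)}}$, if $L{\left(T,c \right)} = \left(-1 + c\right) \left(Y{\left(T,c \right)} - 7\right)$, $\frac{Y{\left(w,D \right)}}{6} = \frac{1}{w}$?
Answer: $\frac{i \sqrt{28432815}}{30} \approx 177.74 i$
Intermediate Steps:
$Y{\left(w,D \right)} = \frac{6}{w}$
$L{\left(T,c \right)} = \left(-1 + c\right) \left(-7 + \frac{6}{T}\right)$ ($L{\left(T,c \right)} = \left(-1 + c\right) \left(\frac{6}{T} - 7\right) = \left(-1 + c\right) \left(-7 + \frac{6}{T}\right)$)
$E{\left(g,z \right)} = \frac{1}{z}$
$\sqrt{-31592 + E{\left(164,L{\left(3,13 \right)} \right)}} = \sqrt{-31592 + \frac{1}{\frac{1}{3} \left(-6 + 6 \cdot 13 + 7 \cdot 3 \left(1 - 13\right)\right)}} = \sqrt{-31592 + \frac{1}{\frac{1}{3} \left(-6 + 78 + 7 \cdot 3 \left(1 - 13\right)\right)}} = \sqrt{-31592 + \frac{1}{\frac{1}{3} \left(-6 + 78 + 7 \cdot 3 \left(-12\right)\right)}} = \sqrt{-31592 + \frac{1}{\frac{1}{3} \left(-6 + 78 - 252\right)}} = \sqrt{-31592 + \frac{1}{\frac{1}{3} \left(-180\right)}} = \sqrt{-31592 + \frac{1}{-60}} = \sqrt{-31592 - \frac{1}{60}} = \sqrt{- \frac{1895521}{60}} = \frac{i \sqrt{28432815}}{30}$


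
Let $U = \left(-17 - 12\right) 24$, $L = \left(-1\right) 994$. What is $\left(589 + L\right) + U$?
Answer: $-1101$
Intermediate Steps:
$L = -994$
$U = -696$ ($U = \left(-29\right) 24 = -696$)
$\left(589 + L\right) + U = \left(589 - 994\right) - 696 = -405 - 696 = -1101$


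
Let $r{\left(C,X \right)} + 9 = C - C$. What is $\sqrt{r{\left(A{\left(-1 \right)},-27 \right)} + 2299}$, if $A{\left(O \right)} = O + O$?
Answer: $\sqrt{2290} \approx 47.854$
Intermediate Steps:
$A{\left(O \right)} = 2 O$
$r{\left(C,X \right)} = -9$ ($r{\left(C,X \right)} = -9 + \left(C - C\right) = -9 + 0 = -9$)
$\sqrt{r{\left(A{\left(-1 \right)},-27 \right)} + 2299} = \sqrt{-9 + 2299} = \sqrt{2290}$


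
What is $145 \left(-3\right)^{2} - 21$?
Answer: $1284$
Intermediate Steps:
$145 \left(-3\right)^{2} - 21 = 145 \cdot 9 - 21 = 1305 - 21 = 1284$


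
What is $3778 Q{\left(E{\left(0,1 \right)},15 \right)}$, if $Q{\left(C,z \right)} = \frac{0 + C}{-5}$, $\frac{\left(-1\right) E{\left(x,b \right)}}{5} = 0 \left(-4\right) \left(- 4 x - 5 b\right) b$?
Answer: $0$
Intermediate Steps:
$E{\left(x,b \right)} = 0$ ($E{\left(x,b \right)} = - 5 \cdot 0 \left(-4\right) \left(- 4 x - 5 b\right) b = - 5 \cdot 0 \left(- 5 b - 4 x\right) b = - 5 \cdot 0 b = \left(-5\right) 0 = 0$)
$Q{\left(C,z \right)} = - \frac{C}{5}$ ($Q{\left(C,z \right)} = C \left(- \frac{1}{5}\right) = - \frac{C}{5}$)
$3778 Q{\left(E{\left(0,1 \right)},15 \right)} = 3778 \left(\left(- \frac{1}{5}\right) 0\right) = 3778 \cdot 0 = 0$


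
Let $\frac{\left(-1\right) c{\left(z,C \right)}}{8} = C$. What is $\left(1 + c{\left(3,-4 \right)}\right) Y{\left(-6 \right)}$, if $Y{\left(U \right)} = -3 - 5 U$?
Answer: $891$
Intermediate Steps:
$c{\left(z,C \right)} = - 8 C$
$\left(1 + c{\left(3,-4 \right)}\right) Y{\left(-6 \right)} = \left(1 - -32\right) \left(-3 - -30\right) = \left(1 + 32\right) \left(-3 + 30\right) = 33 \cdot 27 = 891$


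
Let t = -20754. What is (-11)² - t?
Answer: 20875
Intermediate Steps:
(-11)² - t = (-11)² - 1*(-20754) = 121 + 20754 = 20875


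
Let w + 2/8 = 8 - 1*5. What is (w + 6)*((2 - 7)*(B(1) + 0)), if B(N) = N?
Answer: -175/4 ≈ -43.750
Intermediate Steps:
w = 11/4 (w = -¼ + (8 - 1*5) = -¼ + (8 - 5) = -¼ + 3 = 11/4 ≈ 2.7500)
(w + 6)*((2 - 7)*(B(1) + 0)) = (11/4 + 6)*((2 - 7)*(1 + 0)) = 35*(-5*1)/4 = (35/4)*(-5) = -175/4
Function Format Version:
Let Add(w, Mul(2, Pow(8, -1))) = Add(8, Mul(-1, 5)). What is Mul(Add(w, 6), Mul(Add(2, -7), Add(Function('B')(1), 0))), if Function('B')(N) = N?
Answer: Rational(-175, 4) ≈ -43.750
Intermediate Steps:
w = Rational(11, 4) (w = Add(Rational(-1, 4), Add(8, Mul(-1, 5))) = Add(Rational(-1, 4), Add(8, -5)) = Add(Rational(-1, 4), 3) = Rational(11, 4) ≈ 2.7500)
Mul(Add(w, 6), Mul(Add(2, -7), Add(Function('B')(1), 0))) = Mul(Add(Rational(11, 4), 6), Mul(Add(2, -7), Add(1, 0))) = Mul(Rational(35, 4), Mul(-5, 1)) = Mul(Rational(35, 4), -5) = Rational(-175, 4)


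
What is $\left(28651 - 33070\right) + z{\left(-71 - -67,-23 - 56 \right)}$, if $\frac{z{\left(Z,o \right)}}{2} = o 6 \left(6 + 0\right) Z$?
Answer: $18333$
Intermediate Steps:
$z{\left(Z,o \right)} = 72 Z o$ ($z{\left(Z,o \right)} = 2 o 6 \left(6 + 0\right) Z = 2 o 6 \cdot 6 Z = 2 o 36 Z = 2 \cdot 36 Z o = 72 Z o$)
$\left(28651 - 33070\right) + z{\left(-71 - -67,-23 - 56 \right)} = \left(28651 - 33070\right) + 72 \left(-71 - -67\right) \left(-23 - 56\right) = -4419 + 72 \left(-71 + 67\right) \left(-79\right) = -4419 + 72 \left(-4\right) \left(-79\right) = -4419 + 22752 = 18333$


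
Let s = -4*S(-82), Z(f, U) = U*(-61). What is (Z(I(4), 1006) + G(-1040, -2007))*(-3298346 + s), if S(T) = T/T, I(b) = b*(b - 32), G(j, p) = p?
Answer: 209026334550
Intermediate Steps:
I(b) = b*(-32 + b)
Z(f, U) = -61*U
S(T) = 1
s = -4 (s = -4*1 = -4)
(Z(I(4), 1006) + G(-1040, -2007))*(-3298346 + s) = (-61*1006 - 2007)*(-3298346 - 4) = (-61366 - 2007)*(-3298350) = -63373*(-3298350) = 209026334550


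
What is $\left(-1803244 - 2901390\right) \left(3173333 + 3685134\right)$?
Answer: $-32266577036078$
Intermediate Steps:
$\left(-1803244 - 2901390\right) \left(3173333 + 3685134\right) = \left(-4704634\right) 6858467 = -32266577036078$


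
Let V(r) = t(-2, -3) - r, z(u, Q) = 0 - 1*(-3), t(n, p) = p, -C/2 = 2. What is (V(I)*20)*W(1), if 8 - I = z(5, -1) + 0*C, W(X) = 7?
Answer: -1120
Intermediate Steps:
C = -4 (C = -2*2 = -4)
z(u, Q) = 3 (z(u, Q) = 0 + 3 = 3)
I = 5 (I = 8 - (3 + 0*(-4)) = 8 - (3 + 0) = 8 - 1*3 = 8 - 3 = 5)
V(r) = -3 - r
(V(I)*20)*W(1) = ((-3 - 1*5)*20)*7 = ((-3 - 5)*20)*7 = -8*20*7 = -160*7 = -1120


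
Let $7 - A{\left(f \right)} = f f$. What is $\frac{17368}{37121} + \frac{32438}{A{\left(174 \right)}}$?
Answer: $- \frac{678419006}{1123615549} \approx -0.60378$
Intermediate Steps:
$A{\left(f \right)} = 7 - f^{2}$ ($A{\left(f \right)} = 7 - f f = 7 - f^{2}$)
$\frac{17368}{37121} + \frac{32438}{A{\left(174 \right)}} = \frac{17368}{37121} + \frac{32438}{7 - 174^{2}} = 17368 \cdot \frac{1}{37121} + \frac{32438}{7 - 30276} = \frac{17368}{37121} + \frac{32438}{7 - 30276} = \frac{17368}{37121} + \frac{32438}{-30269} = \frac{17368}{37121} + 32438 \left(- \frac{1}{30269}\right) = \frac{17368}{37121} - \frac{32438}{30269} = - \frac{678419006}{1123615549}$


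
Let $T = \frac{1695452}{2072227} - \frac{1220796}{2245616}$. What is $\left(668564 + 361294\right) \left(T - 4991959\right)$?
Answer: $- \frac{2990412971251892992722873}{581678263354} \approx -5.141 \cdot 10^{12}$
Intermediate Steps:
$T = \frac{319391926435}{1163356526708}$ ($T = 1695452 \cdot \frac{1}{2072227} - \frac{305199}{561404} = \frac{1695452}{2072227} - \frac{305199}{561404} = \frac{319391926435}{1163356526708} \approx 0.27454$)
$\left(668564 + 361294\right) \left(T - 4991959\right) = \left(668564 + 361294\right) \left(\frac{319391926435}{1163356526708} - 4991959\right) = 1029858 \left(- \frac{5807427764316814537}{1163356526708}\right) = - \frac{2990412971251892992722873}{581678263354}$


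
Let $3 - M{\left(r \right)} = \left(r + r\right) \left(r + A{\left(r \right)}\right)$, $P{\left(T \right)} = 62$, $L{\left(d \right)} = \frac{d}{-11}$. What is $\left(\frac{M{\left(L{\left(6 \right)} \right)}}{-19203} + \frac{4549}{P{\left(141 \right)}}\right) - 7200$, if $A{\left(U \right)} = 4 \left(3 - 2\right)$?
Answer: $- \frac{342222895297}{48020302} \approx -7126.6$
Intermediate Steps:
$L{\left(d \right)} = - \frac{d}{11}$ ($L{\left(d \right)} = d \left(- \frac{1}{11}\right) = - \frac{d}{11}$)
$A{\left(U \right)} = 4$ ($A{\left(U \right)} = 4 \cdot 1 = 4$)
$M{\left(r \right)} = 3 - 2 r \left(4 + r\right)$ ($M{\left(r \right)} = 3 - \left(r + r\right) \left(r + 4\right) = 3 - 2 r \left(4 + r\right)$)
$\left(\frac{M{\left(L{\left(6 \right)} \right)}}{-19203} + \frac{4549}{P{\left(141 \right)}}\right) - 7200 = \left(\frac{3 - 8 \left(\left(- \frac{1}{11}\right) 6\right) - 2 \left(\left(- \frac{1}{11}\right) 6\right)^{2}}{-19203} + \frac{4549}{62}\right) - 7200 = \left(\left(3 - - \frac{48}{11} - 2 \left(- \frac{6}{11}\right)^{2}\right) \left(- \frac{1}{19203}\right) + 4549 \cdot \frac{1}{62}\right) - 7200 = \left(\left(3 + \frac{48}{11} - \frac{72}{121}\right) \left(- \frac{1}{19203}\right) + \frac{4549}{62}\right) - 7200 = \left(\frac{819}{121} \left(- \frac{1}{19203}\right) + \frac{4549}{62}\right) - 7200 = \left(- \frac{273}{774521} + \frac{4549}{62}\right) - 7200 = \frac{3523279103}{48020302} - 7200 = - \frac{342222895297}{48020302}$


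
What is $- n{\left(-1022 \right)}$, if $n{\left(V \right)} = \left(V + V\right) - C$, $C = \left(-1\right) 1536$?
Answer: $508$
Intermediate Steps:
$C = -1536$
$n{\left(V \right)} = 1536 + 2 V$ ($n{\left(V \right)} = \left(V + V\right) - -1536 = 2 V + 1536 = 1536 + 2 V$)
$- n{\left(-1022 \right)} = - (1536 + 2 \left(-1022\right)) = - (1536 - 2044) = \left(-1\right) \left(-508\right) = 508$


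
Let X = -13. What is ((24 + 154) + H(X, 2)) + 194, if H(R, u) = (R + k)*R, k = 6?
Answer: 463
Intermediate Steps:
H(R, u) = R*(6 + R) (H(R, u) = (R + 6)*R = (6 + R)*R = R*(6 + R))
((24 + 154) + H(X, 2)) + 194 = ((24 + 154) - 13*(6 - 13)) + 194 = (178 - 13*(-7)) + 194 = (178 + 91) + 194 = 269 + 194 = 463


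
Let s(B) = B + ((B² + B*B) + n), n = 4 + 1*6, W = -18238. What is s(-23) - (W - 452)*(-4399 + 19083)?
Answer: 274445005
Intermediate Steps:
n = 10 (n = 4 + 6 = 10)
s(B) = 10 + B + 2*B² (s(B) = B + ((B² + B*B) + 10) = B + ((B² + B²) + 10) = B + (2*B² + 10) = B + (10 + 2*B²) = 10 + B + 2*B²)
s(-23) - (W - 452)*(-4399 + 19083) = (10 - 23 + 2*(-23)²) - (-18238 - 452)*(-4399 + 19083) = (10 - 23 + 2*529) - (-18690)*14684 = (10 - 23 + 1058) - 1*(-274443960) = 1045 + 274443960 = 274445005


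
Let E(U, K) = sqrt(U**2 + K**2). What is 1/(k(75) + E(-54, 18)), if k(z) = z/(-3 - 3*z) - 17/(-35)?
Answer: -369740/7641590037 + 14151200*sqrt(10)/2547196679 ≈ 0.017520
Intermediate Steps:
E(U, K) = sqrt(K**2 + U**2)
k(z) = 17/35 + z/(-3 - 3*z) (k(z) = z/(-3 - 3*z) - 17*(-1/35) = z/(-3 - 3*z) + 17/35 = 17/35 + z/(-3 - 3*z))
1/(k(75) + E(-54, 18)) = 1/((51 + 16*75)/(105*(1 + 75)) + sqrt(18**2 + (-54)**2)) = 1/((1/105)*(51 + 1200)/76 + sqrt(324 + 2916)) = 1/((1/105)*(1/76)*1251 + sqrt(3240)) = 1/(417/2660 + 18*sqrt(10))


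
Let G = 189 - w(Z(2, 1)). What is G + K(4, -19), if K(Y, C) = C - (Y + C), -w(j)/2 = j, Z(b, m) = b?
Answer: 189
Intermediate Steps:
w(j) = -2*j
K(Y, C) = -Y (K(Y, C) = C - (C + Y) = C + (-C - Y) = -Y)
G = 193 (G = 189 - (-2)*2 = 189 - 1*(-4) = 189 + 4 = 193)
G + K(4, -19) = 193 - 1*4 = 193 - 4 = 189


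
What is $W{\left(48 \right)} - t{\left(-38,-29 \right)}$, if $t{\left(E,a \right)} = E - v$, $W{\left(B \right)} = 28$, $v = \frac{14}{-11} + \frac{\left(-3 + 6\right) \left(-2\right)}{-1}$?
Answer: $\frac{778}{11} \approx 70.727$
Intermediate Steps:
$v = \frac{52}{11}$ ($v = 14 \left(- \frac{1}{11}\right) + 3 \left(-2\right) \left(-1\right) = - \frac{14}{11} - -6 = - \frac{14}{11} + 6 = \frac{52}{11} \approx 4.7273$)
$t{\left(E,a \right)} = - \frac{52}{11} + E$ ($t{\left(E,a \right)} = E - \frac{52}{11} = - \frac{52}{11} + E$)
$W{\left(48 \right)} - t{\left(-38,-29 \right)} = 28 - \left(- \frac{52}{11} - 38\right) = 28 - - \frac{470}{11} = 28 + \frac{470}{11} = \frac{778}{11}$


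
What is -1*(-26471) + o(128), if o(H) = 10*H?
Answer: 27751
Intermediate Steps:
-1*(-26471) + o(128) = -1*(-26471) + 10*128 = 26471 + 1280 = 27751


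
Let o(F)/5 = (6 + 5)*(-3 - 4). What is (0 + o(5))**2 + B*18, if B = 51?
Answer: 149143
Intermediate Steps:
o(F) = -385 (o(F) = 5*((6 + 5)*(-3 - 4)) = 5*(11*(-7)) = 5*(-77) = -385)
(0 + o(5))**2 + B*18 = (0 - 385)**2 + 51*18 = (-385)**2 + 918 = 148225 + 918 = 149143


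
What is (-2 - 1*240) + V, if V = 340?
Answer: 98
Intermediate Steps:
(-2 - 1*240) + V = (-2 - 1*240) + 340 = (-2 - 240) + 340 = -242 + 340 = 98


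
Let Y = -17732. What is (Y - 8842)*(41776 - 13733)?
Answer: -745214682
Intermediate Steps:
(Y - 8842)*(41776 - 13733) = (-17732 - 8842)*(41776 - 13733) = -26574*28043 = -745214682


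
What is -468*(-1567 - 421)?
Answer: 930384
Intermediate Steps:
-468*(-1567 - 421) = -468*(-1988) = -1*(-930384) = 930384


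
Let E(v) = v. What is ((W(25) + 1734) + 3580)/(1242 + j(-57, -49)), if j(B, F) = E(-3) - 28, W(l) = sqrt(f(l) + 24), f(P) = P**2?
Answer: 5314/1211 + sqrt(649)/1211 ≈ 4.4091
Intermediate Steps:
W(l) = sqrt(24 + l**2) (W(l) = sqrt(l**2 + 24) = sqrt(24 + l**2))
j(B, F) = -31 (j(B, F) = -3 - 28 = -31)
((W(25) + 1734) + 3580)/(1242 + j(-57, -49)) = ((sqrt(24 + 25**2) + 1734) + 3580)/(1242 - 31) = ((sqrt(24 + 625) + 1734) + 3580)/1211 = ((sqrt(649) + 1734) + 3580)*(1/1211) = ((1734 + sqrt(649)) + 3580)*(1/1211) = (5314 + sqrt(649))*(1/1211) = 5314/1211 + sqrt(649)/1211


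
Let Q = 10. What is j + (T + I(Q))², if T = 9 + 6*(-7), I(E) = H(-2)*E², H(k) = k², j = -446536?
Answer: -311847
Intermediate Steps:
I(E) = 4*E² (I(E) = (-2)²*E² = 4*E²)
T = -33 (T = 9 - 42 = -33)
j + (T + I(Q))² = -446536 + (-33 + 4*10²)² = -446536 + (-33 + 4*100)² = -446536 + (-33 + 400)² = -446536 + 367² = -446536 + 134689 = -311847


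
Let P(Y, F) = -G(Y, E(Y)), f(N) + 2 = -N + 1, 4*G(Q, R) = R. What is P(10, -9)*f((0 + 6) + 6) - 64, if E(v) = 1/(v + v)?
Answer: -5107/80 ≈ -63.838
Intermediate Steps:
E(v) = 1/(2*v)
G(Q, R) = R/4
f(N) = -1 - N (f(N) = -2 + (-N + 1) = -2 + (1 - N) = -1 - N)
P(Y, F) = -1/(8*Y) (P(Y, F) = -1/(2*Y)/4 = -1/(8*Y))
P(10, -9)*f((0 + 6) + 6) - 64 = (-⅛/10)*(-1 - ((0 + 6) + 6)) - 64 = (-⅛*⅒)*(-1 - (6 + 6)) - 64 = -(-1 - 1*12)/80 - 64 = -(-1 - 12)/80 - 64 = -1/80*(-13) - 64 = 13/80 - 64 = -5107/80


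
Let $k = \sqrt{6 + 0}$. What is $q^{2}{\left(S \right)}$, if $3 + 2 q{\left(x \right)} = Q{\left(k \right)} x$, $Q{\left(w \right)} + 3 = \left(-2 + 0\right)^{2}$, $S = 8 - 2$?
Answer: $\frac{9}{4} \approx 2.25$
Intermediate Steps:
$k = \sqrt{6} \approx 2.4495$
$S = 6$
$Q{\left(w \right)} = 1$ ($Q{\left(w \right)} = -3 + \left(-2 + 0\right)^{2} = -3 + \left(-2\right)^{2} = -3 + 4 = 1$)
$q{\left(x \right)} = - \frac{3}{2} + \frac{x}{2}$ ($q{\left(x \right)} = - \frac{3}{2} + \frac{1 x}{2} = - \frac{3}{2} + \frac{x}{2}$)
$q^{2}{\left(S \right)} = \left(- \frac{3}{2} + \frac{1}{2} \cdot 6\right)^{2} = \left(- \frac{3}{2} + 3\right)^{2} = \left(\frac{3}{2}\right)^{2} = \frac{9}{4}$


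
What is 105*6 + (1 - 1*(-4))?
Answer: 635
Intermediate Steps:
105*6 + (1 - 1*(-4)) = 630 + (1 + 4) = 630 + 5 = 635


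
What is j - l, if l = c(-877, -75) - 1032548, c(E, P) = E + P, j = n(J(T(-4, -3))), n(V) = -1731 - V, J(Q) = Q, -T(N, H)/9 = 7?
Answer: 1031832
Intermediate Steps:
T(N, H) = -63 (T(N, H) = -9*7 = -63)
j = -1668 (j = -1731 - 1*(-63) = -1731 + 63 = -1668)
l = -1033500 (l = (-877 - 75) - 1032548 = -952 - 1032548 = -1033500)
j - l = -1668 - 1*(-1033500) = -1668 + 1033500 = 1031832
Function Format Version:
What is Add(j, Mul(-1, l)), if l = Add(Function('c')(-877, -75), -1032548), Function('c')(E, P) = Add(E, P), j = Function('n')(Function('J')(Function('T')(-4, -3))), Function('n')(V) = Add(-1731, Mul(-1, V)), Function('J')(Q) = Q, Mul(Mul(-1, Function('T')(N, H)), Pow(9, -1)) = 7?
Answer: 1031832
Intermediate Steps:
Function('T')(N, H) = -63 (Function('T')(N, H) = Mul(-9, 7) = -63)
j = -1668 (j = Add(-1731, Mul(-1, -63)) = Add(-1731, 63) = -1668)
l = -1033500 (l = Add(Add(-877, -75), -1032548) = Add(-952, -1032548) = -1033500)
Add(j, Mul(-1, l)) = Add(-1668, Mul(-1, -1033500)) = Add(-1668, 1033500) = 1031832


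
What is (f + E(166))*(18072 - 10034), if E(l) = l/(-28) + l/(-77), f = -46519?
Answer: -28796822249/77 ≈ -3.7398e+8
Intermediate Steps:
E(l) = -15*l/308 (E(l) = l*(-1/28) + l*(-1/77) = -l/28 - l/77 = -15*l/308)
(f + E(166))*(18072 - 10034) = (-46519 - 15/308*166)*(18072 - 10034) = (-46519 - 1245/154)*8038 = -7165171/154*8038 = -28796822249/77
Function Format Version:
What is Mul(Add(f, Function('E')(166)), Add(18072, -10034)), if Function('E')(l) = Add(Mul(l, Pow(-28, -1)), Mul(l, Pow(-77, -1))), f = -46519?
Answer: Rational(-28796822249, 77) ≈ -3.7398e+8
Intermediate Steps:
Function('E')(l) = Mul(Rational(-15, 308), l) (Function('E')(l) = Add(Mul(l, Rational(-1, 28)), Mul(l, Rational(-1, 77))) = Add(Mul(Rational(-1, 28), l), Mul(Rational(-1, 77), l)) = Mul(Rational(-15, 308), l))
Mul(Add(f, Function('E')(166)), Add(18072, -10034)) = Mul(Add(-46519, Mul(Rational(-15, 308), 166)), Add(18072, -10034)) = Mul(Add(-46519, Rational(-1245, 154)), 8038) = Mul(Rational(-7165171, 154), 8038) = Rational(-28796822249, 77)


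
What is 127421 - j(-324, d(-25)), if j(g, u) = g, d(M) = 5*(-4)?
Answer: 127745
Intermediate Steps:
d(M) = -20
127421 - j(-324, d(-25)) = 127421 - 1*(-324) = 127421 + 324 = 127745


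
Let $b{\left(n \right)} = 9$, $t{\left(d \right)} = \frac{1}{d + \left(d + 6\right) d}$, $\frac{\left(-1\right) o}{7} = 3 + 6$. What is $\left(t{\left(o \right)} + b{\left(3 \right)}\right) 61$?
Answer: $\frac{1936933}{3528} \approx 549.02$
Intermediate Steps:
$o = -63$ ($o = - 7 \left(3 + 6\right) = \left(-7\right) 9 = -63$)
$t{\left(d \right)} = \frac{1}{d + d \left(6 + d\right)}$ ($t{\left(d \right)} = \frac{1}{d + \left(6 + d\right) d} = \frac{1}{d + d \left(6 + d\right)}$)
$\left(t{\left(o \right)} + b{\left(3 \right)}\right) 61 = \left(\frac{1}{\left(-63\right) \left(7 - 63\right)} + 9\right) 61 = \left(- \frac{1}{63 \left(-56\right)} + 9\right) 61 = \left(\left(- \frac{1}{63}\right) \left(- \frac{1}{56}\right) + 9\right) 61 = \left(\frac{1}{3528} + 9\right) 61 = \frac{31753}{3528} \cdot 61 = \frac{1936933}{3528}$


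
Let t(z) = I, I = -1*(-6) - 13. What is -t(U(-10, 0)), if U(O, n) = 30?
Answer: 7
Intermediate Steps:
I = -7 (I = 6 - 13 = -7)
t(z) = -7
-t(U(-10, 0)) = -1*(-7) = 7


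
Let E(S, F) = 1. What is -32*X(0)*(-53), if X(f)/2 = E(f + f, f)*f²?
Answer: 0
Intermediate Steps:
X(f) = 2*f² (X(f) = 2*(1*f²) = 2*f²)
-32*X(0)*(-53) = -64*0²*(-53) = -64*0*(-53) = -32*0*(-53) = 0*(-53) = 0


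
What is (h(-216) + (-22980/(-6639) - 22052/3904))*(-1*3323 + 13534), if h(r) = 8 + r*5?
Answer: -23690786623495/2159888 ≈ -1.0969e+7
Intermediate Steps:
h(r) = 8 + 5*r
(h(-216) + (-22980/(-6639) - 22052/3904))*(-1*3323 + 13534) = ((8 + 5*(-216)) + (-22980/(-6639) - 22052/3904))*(-1*3323 + 13534) = ((8 - 1080) + (-22980*(-1/6639) - 22052*1/3904))*(-3323 + 13534) = (-1072 + (7660/2213 - 5513/976))*10211 = (-1072 - 4724109/2159888)*10211 = -2320124045/2159888*10211 = -23690786623495/2159888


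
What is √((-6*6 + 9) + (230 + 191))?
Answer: √394 ≈ 19.849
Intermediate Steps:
√((-6*6 + 9) + (230 + 191)) = √((-36 + 9) + 421) = √(-27 + 421) = √394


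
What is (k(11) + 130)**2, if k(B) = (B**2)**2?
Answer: 218182441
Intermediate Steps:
k(B) = B**4
(k(11) + 130)**2 = (11**4 + 130)**2 = (14641 + 130)**2 = 14771**2 = 218182441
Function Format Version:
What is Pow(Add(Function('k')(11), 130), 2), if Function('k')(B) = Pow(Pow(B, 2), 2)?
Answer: 218182441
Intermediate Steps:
Function('k')(B) = Pow(B, 4)
Pow(Add(Function('k')(11), 130), 2) = Pow(Add(Pow(11, 4), 130), 2) = Pow(Add(14641, 130), 2) = Pow(14771, 2) = 218182441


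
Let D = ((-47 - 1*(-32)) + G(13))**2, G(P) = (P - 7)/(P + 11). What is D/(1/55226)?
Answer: 96120853/8 ≈ 1.2015e+7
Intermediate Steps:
G(P) = (-7 + P)/(11 + P)
D = 3481/16 (D = ((-47 - 1*(-32)) + (-7 + 13)/(11 + 13))**2 = ((-47 + 32) + 6/24)**2 = (-15 + (1/24)*6)**2 = (-15 + 1/4)**2 = (-59/4)**2 = 3481/16 ≈ 217.56)
D/(1/55226) = 3481/(16*(1/55226)) = (3481/16)*55226 = 96120853/8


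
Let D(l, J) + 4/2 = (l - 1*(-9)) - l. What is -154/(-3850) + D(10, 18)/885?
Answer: 212/4425 ≈ 0.047910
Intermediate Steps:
D(l, J) = 7 (D(l, J) = -2 + ((l - 1*(-9)) - l) = -2 + ((l + 9) - l) = -2 + ((9 + l) - l) = -2 + 9 = 7)
-154/(-3850) + D(10, 18)/885 = -154/(-3850) + 7/885 = -154*(-1/3850) + 7*(1/885) = 1/25 + 7/885 = 212/4425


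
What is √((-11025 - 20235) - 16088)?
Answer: 2*I*√11837 ≈ 217.6*I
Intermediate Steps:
√((-11025 - 20235) - 16088) = √(-31260 - 16088) = √(-47348) = 2*I*√11837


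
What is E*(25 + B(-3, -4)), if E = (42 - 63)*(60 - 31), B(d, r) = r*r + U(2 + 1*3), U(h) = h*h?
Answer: -40194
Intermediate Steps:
U(h) = h²
B(d, r) = 25 + r² (B(d, r) = r*r + (2 + 1*3)² = r² + (2 + 3)² = r² + 5² = r² + 25 = 25 + r²)
E = -609 (E = -21*29 = -609)
E*(25 + B(-3, -4)) = -609*(25 + (25 + (-4)²)) = -609*(25 + (25 + 16)) = -609*(25 + 41) = -609*66 = -40194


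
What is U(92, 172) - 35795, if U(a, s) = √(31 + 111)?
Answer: -35795 + √142 ≈ -35783.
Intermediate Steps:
U(a, s) = √142
U(92, 172) - 35795 = √142 - 35795 = -35795 + √142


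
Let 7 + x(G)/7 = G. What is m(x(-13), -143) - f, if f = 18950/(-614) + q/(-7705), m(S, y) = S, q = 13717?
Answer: -253944906/2365435 ≈ -107.36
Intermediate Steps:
x(G) = -49 + 7*G
f = -77215994/2365435 (f = 18950/(-614) + 13717/(-7705) = 18950*(-1/614) + 13717*(-1/7705) = -9475/307 - 13717/7705 = -77215994/2365435 ≈ -32.643)
m(x(-13), -143) - f = (-49 + 7*(-13)) - 1*(-77215994/2365435) = (-49 - 91) + 77215994/2365435 = -140 + 77215994/2365435 = -253944906/2365435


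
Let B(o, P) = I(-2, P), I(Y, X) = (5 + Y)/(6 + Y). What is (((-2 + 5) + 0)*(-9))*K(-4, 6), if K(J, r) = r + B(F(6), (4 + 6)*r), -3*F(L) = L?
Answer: -729/4 ≈ -182.25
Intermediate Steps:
I(Y, X) = (5 + Y)/(6 + Y)
F(L) = -L/3
B(o, P) = ¾ (B(o, P) = (5 - 2)/(6 - 2) = 3/4 = (¼)*3 = ¾)
K(J, r) = ¾ + r (K(J, r) = r + ¾ = ¾ + r)
(((-2 + 5) + 0)*(-9))*K(-4, 6) = (((-2 + 5) + 0)*(-9))*(¾ + 6) = ((3 + 0)*(-9))*(27/4) = (3*(-9))*(27/4) = -27*27/4 = -729/4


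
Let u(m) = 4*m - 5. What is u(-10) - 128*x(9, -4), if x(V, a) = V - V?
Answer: -45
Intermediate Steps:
x(V, a) = 0
u(m) = -5 + 4*m
u(-10) - 128*x(9, -4) = (-5 + 4*(-10)) - 128*0 = (-5 - 40) + 0 = -45 + 0 = -45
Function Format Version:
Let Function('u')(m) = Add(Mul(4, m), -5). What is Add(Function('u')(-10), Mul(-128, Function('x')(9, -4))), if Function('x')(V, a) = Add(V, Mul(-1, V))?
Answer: -45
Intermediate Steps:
Function('x')(V, a) = 0
Function('u')(m) = Add(-5, Mul(4, m))
Add(Function('u')(-10), Mul(-128, Function('x')(9, -4))) = Add(Add(-5, Mul(4, -10)), Mul(-128, 0)) = Add(Add(-5, -40), 0) = Add(-45, 0) = -45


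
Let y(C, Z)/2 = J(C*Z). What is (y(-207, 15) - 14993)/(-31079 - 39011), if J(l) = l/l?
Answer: 14991/70090 ≈ 0.21388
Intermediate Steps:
J(l) = 1
y(C, Z) = 2 (y(C, Z) = 2*1 = 2)
(y(-207, 15) - 14993)/(-31079 - 39011) = (2 - 14993)/(-31079 - 39011) = -14991/(-70090) = -14991*(-1/70090) = 14991/70090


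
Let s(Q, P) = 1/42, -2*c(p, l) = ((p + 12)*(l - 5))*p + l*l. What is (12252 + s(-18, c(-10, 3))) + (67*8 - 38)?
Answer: 535501/42 ≈ 12750.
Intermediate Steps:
c(p, l) = -l**2/2 - p*(-5 + l)*(12 + p)/2 (c(p, l) = -(((p + 12)*(l - 5))*p + l*l)/2 = -(((12 + p)*(-5 + l))*p + l**2)/2 = -(((-5 + l)*(12 + p))*p + l**2)/2 = -(p*(-5 + l)*(12 + p) + l**2)/2 = -(l**2 + p*(-5 + l)*(12 + p))/2 = -l**2/2 - p*(-5 + l)*(12 + p)/2)
s(Q, P) = 1/42
(12252 + s(-18, c(-10, 3))) + (67*8 - 38) = (12252 + 1/42) + (67*8 - 38) = 514585/42 + (536 - 38) = 514585/42 + 498 = 535501/42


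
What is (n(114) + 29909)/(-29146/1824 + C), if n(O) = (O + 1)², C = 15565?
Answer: 2070432/746353 ≈ 2.7741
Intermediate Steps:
n(O) = (1 + O)²
(n(114) + 29909)/(-29146/1824 + C) = ((1 + 114)² + 29909)/(-29146/1824 + 15565) = (115² + 29909)/(-29146*1/1824 + 15565) = (13225 + 29909)/(-767/48 + 15565) = 43134/(746353/48) = 43134*(48/746353) = 2070432/746353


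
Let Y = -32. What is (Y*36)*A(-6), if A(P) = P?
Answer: 6912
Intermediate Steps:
(Y*36)*A(-6) = -32*36*(-6) = -1152*(-6) = 6912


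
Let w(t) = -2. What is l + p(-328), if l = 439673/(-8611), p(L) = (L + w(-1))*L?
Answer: 931614967/8611 ≈ 1.0819e+5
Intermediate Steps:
p(L) = L*(-2 + L) (p(L) = (L - 2)*L = (-2 + L)*L = L*(-2 + L))
l = -439673/8611 (l = 439673*(-1/8611) = -439673/8611 ≈ -51.059)
l + p(-328) = -439673/8611 - 328*(-2 - 328) = -439673/8611 - 328*(-330) = -439673/8611 + 108240 = 931614967/8611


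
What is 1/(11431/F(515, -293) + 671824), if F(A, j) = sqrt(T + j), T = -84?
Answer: 253277648/170158133257713 + 11431*I*sqrt(377)/170158133257713 ≈ 1.4885e-6 + 1.3044e-9*I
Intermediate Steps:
F(A, j) = sqrt(-84 + j)
1/(11431/F(515, -293) + 671824) = 1/(11431/(sqrt(-84 - 293)) + 671824) = 1/(11431/(sqrt(-377)) + 671824) = 1/(11431/((I*sqrt(377))) + 671824) = 1/(11431*(-I*sqrt(377)/377) + 671824) = 1/(-11431*I*sqrt(377)/377 + 671824) = 1/(671824 - 11431*I*sqrt(377)/377)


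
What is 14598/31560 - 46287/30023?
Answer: -170423661/157920980 ≈ -1.0792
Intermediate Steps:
14598/31560 - 46287/30023 = 14598*(1/31560) - 46287*1/30023 = 2433/5260 - 46287/30023 = -170423661/157920980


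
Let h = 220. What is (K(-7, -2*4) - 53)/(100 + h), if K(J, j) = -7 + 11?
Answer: -49/320 ≈ -0.15313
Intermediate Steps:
K(J, j) = 4
(K(-7, -2*4) - 53)/(100 + h) = (4 - 53)/(100 + 220) = -49/320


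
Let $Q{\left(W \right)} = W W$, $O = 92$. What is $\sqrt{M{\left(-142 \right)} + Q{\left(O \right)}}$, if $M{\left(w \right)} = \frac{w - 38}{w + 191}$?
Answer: $\frac{2 \sqrt{103639}}{7} \approx 91.98$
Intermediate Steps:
$Q{\left(W \right)} = W^{2}$
$M{\left(w \right)} = \frac{-38 + w}{191 + w}$
$\sqrt{M{\left(-142 \right)} + Q{\left(O \right)}} = \sqrt{\frac{-38 - 142}{191 - 142} + 92^{2}} = \sqrt{\frac{1}{49} \left(-180\right) + 8464} = \sqrt{- \frac{180}{49} + 8464} = \sqrt{\frac{414556}{49}} = \frac{2 \sqrt{103639}}{7}$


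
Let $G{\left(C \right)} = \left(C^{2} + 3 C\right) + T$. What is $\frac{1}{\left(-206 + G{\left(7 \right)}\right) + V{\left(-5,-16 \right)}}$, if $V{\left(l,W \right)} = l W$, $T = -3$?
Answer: $- \frac{1}{59} \approx -0.016949$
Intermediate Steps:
$G{\left(C \right)} = -3 + C^{2} + 3 C$ ($G{\left(C \right)} = \left(C^{2} + 3 C\right) - 3 = -3 + C^{2} + 3 C$)
$V{\left(l,W \right)} = W l$
$\frac{1}{\left(-206 + G{\left(7 \right)}\right) + V{\left(-5,-16 \right)}} = \frac{1}{\left(-206 + \left(-3 + 7^{2} + 3 \cdot 7\right)\right) - -80} = \frac{1}{\left(-206 + \left(-3 + 49 + 21\right)\right) + 80} = \frac{1}{\left(-206 + 67\right) + 80} = \frac{1}{-139 + 80} = \frac{1}{-59} = - \frac{1}{59}$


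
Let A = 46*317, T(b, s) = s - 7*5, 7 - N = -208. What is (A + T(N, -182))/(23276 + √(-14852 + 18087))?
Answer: 334359740/541768941 - 14365*√3235/541768941 ≈ 0.61565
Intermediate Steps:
N = 215 (N = 7 - 1*(-208) = 7 + 208 = 215)
T(b, s) = -35 + s (T(b, s) = s - 35 = -35 + s)
A = 14582
(A + T(N, -182))/(23276 + √(-14852 + 18087)) = (14582 + (-35 - 182))/(23276 + √(-14852 + 18087)) = (14582 - 217)/(23276 + √3235) = 14365/(23276 + √3235)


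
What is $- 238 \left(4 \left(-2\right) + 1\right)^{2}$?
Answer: $-11662$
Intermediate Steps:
$- 238 \left(4 \left(-2\right) + 1\right)^{2} = - 238 \left(-8 + 1\right)^{2} = - 238 \left(-7\right)^{2} = \left(-238\right) 49 = -11662$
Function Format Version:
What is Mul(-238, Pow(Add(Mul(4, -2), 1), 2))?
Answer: -11662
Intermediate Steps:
Mul(-238, Pow(Add(Mul(4, -2), 1), 2)) = Mul(-238, Pow(Add(-8, 1), 2)) = Mul(-238, Pow(-7, 2)) = Mul(-238, 49) = -11662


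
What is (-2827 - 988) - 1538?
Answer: -5353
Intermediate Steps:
(-2827 - 988) - 1538 = -3815 - 1538 = -5353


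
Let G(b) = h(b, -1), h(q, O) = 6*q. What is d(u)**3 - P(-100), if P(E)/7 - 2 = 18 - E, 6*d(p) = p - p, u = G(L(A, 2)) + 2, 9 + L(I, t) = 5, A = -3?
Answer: -840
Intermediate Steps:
L(I, t) = -4 (L(I, t) = -9 + 5 = -4)
G(b) = 6*b
u = -22 (u = 6*(-4) + 2 = -24 + 2 = -22)
d(p) = 0 (d(p) = (p - p)/6 = (1/6)*0 = 0)
P(E) = 140 - 7*E (P(E) = 14 + 7*(18 - E) = 14 + (126 - 7*E) = 140 - 7*E)
d(u)**3 - P(-100) = 0**3 - (140 - 7*(-100)) = 0 - (140 + 700) = 0 - 1*840 = 0 - 840 = -840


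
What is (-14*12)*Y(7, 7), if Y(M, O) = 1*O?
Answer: -1176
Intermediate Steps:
Y(M, O) = O
(-14*12)*Y(7, 7) = -14*12*7 = -168*7 = -1176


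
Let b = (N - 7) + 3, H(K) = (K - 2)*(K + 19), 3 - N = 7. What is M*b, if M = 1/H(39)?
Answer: -4/1073 ≈ -0.0037279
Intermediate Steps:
N = -4 (N = 3 - 1*7 = 3 - 7 = -4)
H(K) = (-2 + K)*(19 + K)
b = -8 (b = (-4 - 7) + 3 = -11 + 3 = -8)
M = 1/2146 (M = 1/(-38 + 39² + 17*39) = 1/(-38 + 1521 + 663) = 1/2146 ≈ 0.00046598)
M*b = (1/2146)*(-8) = -4/1073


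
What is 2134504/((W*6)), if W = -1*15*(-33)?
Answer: 1067252/1485 ≈ 718.69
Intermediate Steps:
W = 495 (W = -15*(-33) = 495)
2134504/((W*6)) = 2134504/((495*6)) = 2134504/2970 = 2134504*(1/2970) = 1067252/1485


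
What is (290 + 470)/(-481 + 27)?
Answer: -380/227 ≈ -1.6740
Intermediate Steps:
(290 + 470)/(-481 + 27) = 760/(-454) = 760*(-1/454) = -380/227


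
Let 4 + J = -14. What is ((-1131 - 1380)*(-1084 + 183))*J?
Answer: -40723398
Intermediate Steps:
J = -18 (J = -4 - 14 = -18)
((-1131 - 1380)*(-1084 + 183))*J = ((-1131 - 1380)*(-1084 + 183))*(-18) = -2511*(-901)*(-18) = 2262411*(-18) = -40723398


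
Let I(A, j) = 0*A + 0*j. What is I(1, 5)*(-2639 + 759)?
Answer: 0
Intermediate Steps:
I(A, j) = 0 (I(A, j) = 0 + 0 = 0)
I(1, 5)*(-2639 + 759) = 0*(-2639 + 759) = 0*(-1880) = 0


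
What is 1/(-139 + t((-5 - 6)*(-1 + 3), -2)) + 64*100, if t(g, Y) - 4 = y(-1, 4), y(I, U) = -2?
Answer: 876799/137 ≈ 6400.0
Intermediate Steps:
t(g, Y) = 2 (t(g, Y) = 4 - 2 = 2)
1/(-139 + t((-5 - 6)*(-1 + 3), -2)) + 64*100 = 1/(-139 + 2) + 64*100 = 1/(-137) + 6400 = -1/137 + 6400 = 876799/137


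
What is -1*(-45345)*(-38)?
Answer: -1723110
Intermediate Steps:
-1*(-45345)*(-38) = 45345*(-38) = -1723110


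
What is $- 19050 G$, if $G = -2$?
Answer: $38100$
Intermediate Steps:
$- 19050 G = \left(-19050\right) \left(-2\right) = 38100$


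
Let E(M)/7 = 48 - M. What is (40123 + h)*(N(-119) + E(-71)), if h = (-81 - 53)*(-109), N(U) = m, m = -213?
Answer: 33931980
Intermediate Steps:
E(M) = 336 - 7*M (E(M) = 7*(48 - M) = 336 - 7*M)
N(U) = -213
h = 14606 (h = -134*(-109) = 14606)
(40123 + h)*(N(-119) + E(-71)) = (40123 + 14606)*(-213 + (336 - 7*(-71))) = 54729*(-213 + (336 + 497)) = 54729*(-213 + 833) = 54729*620 = 33931980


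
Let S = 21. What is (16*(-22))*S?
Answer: -7392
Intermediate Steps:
(16*(-22))*S = (16*(-22))*21 = -352*21 = -7392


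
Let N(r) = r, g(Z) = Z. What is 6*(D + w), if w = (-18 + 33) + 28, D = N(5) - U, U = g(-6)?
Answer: 324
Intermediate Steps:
U = -6
D = 11 (D = 5 - 1*(-6) = 5 + 6 = 11)
w = 43 (w = 15 + 28 = 43)
6*(D + w) = 6*(11 + 43) = 6*54 = 324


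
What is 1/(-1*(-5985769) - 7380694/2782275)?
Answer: 2782275/16654048063781 ≈ 1.6706e-7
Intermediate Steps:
1/(-1*(-5985769) - 7380694/2782275) = 1/(5985769 - 7380694*1/2782275) = 1/(5985769 - 7380694/2782275) = 1/(16654048063781/2782275) = 2782275/16654048063781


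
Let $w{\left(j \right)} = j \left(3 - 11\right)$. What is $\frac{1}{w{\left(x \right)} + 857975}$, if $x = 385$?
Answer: $\frac{1}{854895} \approx 1.1697 \cdot 10^{-6}$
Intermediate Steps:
$w{\left(j \right)} = - 8 j$ ($w{\left(j \right)} = j \left(-8\right) = - 8 j$)
$\frac{1}{w{\left(x \right)} + 857975} = \frac{1}{\left(-8\right) 385 + 857975} = \frac{1}{-3080 + 857975} = \frac{1}{854895}$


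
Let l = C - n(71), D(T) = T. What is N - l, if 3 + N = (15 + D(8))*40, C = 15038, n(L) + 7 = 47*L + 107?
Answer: -10684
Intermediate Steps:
n(L) = 100 + 47*L (n(L) = -7 + (47*L + 107) = -7 + (107 + 47*L) = 100 + 47*L)
l = 11601 (l = 15038 - (100 + 47*71) = 15038 - (100 + 3337) = 15038 - 1*3437 = 15038 - 3437 = 11601)
N = 917 (N = -3 + (15 + 8)*40 = -3 + 23*40 = -3 + 920 = 917)
N - l = 917 - 1*11601 = 917 - 11601 = -10684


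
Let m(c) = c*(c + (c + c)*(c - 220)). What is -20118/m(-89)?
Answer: 20118/4887257 ≈ 0.0041164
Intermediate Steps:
m(c) = c*(c + 2*c*(-220 + c)) (m(c) = c*(c + (2*c)*(-220 + c)) = c*(c + 2*c*(-220 + c)))
-20118/m(-89) = -20118*1/(7921*(-439 + 2*(-89))) = -20118*1/(7921*(-439 - 178)) = -20118/(7921*(-617)) = -20118/(-4887257) = -20118*(-1/4887257) = 20118/4887257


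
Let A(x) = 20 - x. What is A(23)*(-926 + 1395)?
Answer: -1407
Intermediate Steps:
A(23)*(-926 + 1395) = (20 - 1*23)*(-926 + 1395) = (20 - 23)*469 = -3*469 = -1407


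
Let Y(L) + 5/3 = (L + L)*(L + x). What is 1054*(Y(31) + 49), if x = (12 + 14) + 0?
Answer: 11324176/3 ≈ 3.7747e+6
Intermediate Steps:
x = 26 (x = 26 + 0 = 26)
Y(L) = -5/3 + 2*L*(26 + L) (Y(L) = -5/3 + (L + L)*(L + 26) = -5/3 + (2*L)*(26 + L) = -5/3 + 2*L*(26 + L))
1054*(Y(31) + 49) = 1054*((-5/3 + 2*31**2 + 52*31) + 49) = 1054*((-5/3 + 2*961 + 1612) + 49) = 1054*((-5/3 + 1922 + 1612) + 49) = 1054*(10597/3 + 49) = 1054*(10744/3) = 11324176/3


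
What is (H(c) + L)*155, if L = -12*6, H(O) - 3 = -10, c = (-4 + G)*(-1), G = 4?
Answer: -12245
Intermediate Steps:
c = 0 (c = (-4 + 4)*(-1) = 0*(-1) = 0)
H(O) = -7 (H(O) = 3 - 10 = -7)
L = -72
(H(c) + L)*155 = (-7 - 72)*155 = -79*155 = -12245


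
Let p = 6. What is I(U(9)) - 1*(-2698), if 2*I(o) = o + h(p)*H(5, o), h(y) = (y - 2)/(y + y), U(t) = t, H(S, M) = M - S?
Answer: 16219/6 ≈ 2703.2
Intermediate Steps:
h(y) = (-2 + y)/(2*y) (h(y) = (-2 + y)/((2*y)) = (-2 + y)*(1/(2*y)) = (-2 + y)/(2*y))
I(o) = -⅚ + 2*o/3 (I(o) = (o + ((½)*(-2 + 6)/6)*(o - 1*5))/2 = (o + ((½)*(⅙)*4)*(o - 5))/2 = (o + (-5 + o)/3)/2 = (o + (-5/3 + o/3))/2 = (-5/3 + 4*o/3)/2 = -⅚ + 2*o/3)
I(U(9)) - 1*(-2698) = (-⅚ + (⅔)*9) - 1*(-2698) = (-⅚ + 6) + 2698 = 31/6 + 2698 = 16219/6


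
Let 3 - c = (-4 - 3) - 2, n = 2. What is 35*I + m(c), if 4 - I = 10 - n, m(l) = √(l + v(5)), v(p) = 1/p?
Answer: -140 + √305/5 ≈ -136.51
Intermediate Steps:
v(p) = 1/p
c = 12 (c = 3 - ((-4 - 3) - 2) = 3 - (-7 - 2) = 3 - 1*(-9) = 3 + 9 = 12)
m(l) = √(⅕ + l) (m(l) = √(l + 1/5) = √(l + ⅕) = √(⅕ + l))
I = -4 (I = 4 - (10 - 1*2) = 4 - (10 - 2) = 4 - 1*8 = 4 - 8 = -4)
35*I + m(c) = 35*(-4) + √(5 + 25*12)/5 = -140 + √(5 + 300)/5 = -140 + √305/5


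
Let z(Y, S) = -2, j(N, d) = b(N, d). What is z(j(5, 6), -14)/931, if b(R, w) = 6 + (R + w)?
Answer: -2/931 ≈ -0.0021482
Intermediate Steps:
b(R, w) = 6 + R + w
j(N, d) = 6 + N + d
z(j(5, 6), -14)/931 = -2/931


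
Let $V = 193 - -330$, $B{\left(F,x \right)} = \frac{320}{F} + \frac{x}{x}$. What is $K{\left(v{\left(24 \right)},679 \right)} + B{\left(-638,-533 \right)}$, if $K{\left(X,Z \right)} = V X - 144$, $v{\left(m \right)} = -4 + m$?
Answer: $\frac{3290963}{319} \approx 10317.0$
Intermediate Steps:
$B{\left(F,x \right)} = 1 + \frac{320}{F}$ ($B{\left(F,x \right)} = \frac{320}{F} + 1 = 1 + \frac{320}{F}$)
$V = 523$ ($V = 193 + 330 = 523$)
$K{\left(X,Z \right)} = -144 + 523 X$ ($K{\left(X,Z \right)} = 523 X - 144 = -144 + 523 X$)
$K{\left(v{\left(24 \right)},679 \right)} + B{\left(-638,-533 \right)} = \left(-144 + 523 \left(-4 + 24\right)\right) + \frac{320 - 638}{-638} = \left(-144 + 523 \cdot 20\right) - - \frac{159}{319} = \left(-144 + 10460\right) + \frac{159}{319} = 10316 + \frac{159}{319} = \frac{3290963}{319}$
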